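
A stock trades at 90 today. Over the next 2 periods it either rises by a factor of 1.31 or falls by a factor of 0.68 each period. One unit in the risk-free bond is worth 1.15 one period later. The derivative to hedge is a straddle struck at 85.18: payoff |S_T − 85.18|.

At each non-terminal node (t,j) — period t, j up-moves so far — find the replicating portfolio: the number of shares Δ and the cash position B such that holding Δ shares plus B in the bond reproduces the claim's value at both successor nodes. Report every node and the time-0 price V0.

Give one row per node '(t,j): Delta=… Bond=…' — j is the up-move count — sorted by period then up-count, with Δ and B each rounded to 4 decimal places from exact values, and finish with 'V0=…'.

(0,0): Delta=0.5851 Bond=-19.9444
(1,0): Delta=-1.0000 Bond=74.0696
(1,1): Delta=0.8652 Bond=-55.9592
V0=32.7109

No-arbitrage ⇒ martingale measure with p* = (R−d)/(u−d) = 0.7460.
Payoff layer (t=2): V(2,0)=43.5640, V(2,1)=5.0080, V(2,2)=69.2690
  t=1,j=0: stock 61.2000 → up 80.1720 (V=5.0080), down 41.6160 (V=43.5640). Price 12.8696; hedge Δ=-1.0000, bond B=74.0696.
  t=1,j=1: stock 117.9000 → up 154.4490 (V=69.2690), down 80.1720 (V=5.0080). Price 46.0424; hedge Δ=0.8652, bond B=-55.9592.
  t=0,j=0: stock 90.0000 → up 117.9000 (V=46.0424), down 61.2000 (V=12.8696). Price 32.7109; hedge Δ=0.5851, bond B=-19.9444.
Each (Δ,B) replicates both successor values, so the strategy is self-financing and V0 is arbitrage-free.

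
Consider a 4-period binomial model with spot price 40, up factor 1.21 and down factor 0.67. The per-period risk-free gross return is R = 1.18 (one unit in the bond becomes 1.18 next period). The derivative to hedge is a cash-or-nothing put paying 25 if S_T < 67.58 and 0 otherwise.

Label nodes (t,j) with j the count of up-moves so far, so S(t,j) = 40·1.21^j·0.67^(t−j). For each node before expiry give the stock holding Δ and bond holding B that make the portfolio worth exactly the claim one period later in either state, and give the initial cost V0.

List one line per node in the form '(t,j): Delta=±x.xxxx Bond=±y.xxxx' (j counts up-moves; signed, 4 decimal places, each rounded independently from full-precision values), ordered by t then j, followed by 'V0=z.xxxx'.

(0,0): Delta=-0.5934 Bond=26.3726
(1,0): Delta=0.0000 Bond=15.2158
(1,1): Delta=-0.6128 Bond=32.0552
(2,0): Delta=0.0000 Bond=17.9546
(2,1): Delta=0.0000 Bond=17.9546
(2,2): Delta=-0.6327 Bond=38.9940
(3,0): Delta=0.0000 Bond=21.1864
(3,1): Delta=0.0000 Bond=21.1864
(3,2): Delta=0.0000 Bond=21.1864
(3,3): Delta=-0.6533 Bond=47.4733
V0=2.6354

Since d<R<u, set p* = (R−d)/(u−d) = 0.9444; price each node as the discounted p*-expectation of its children.
Terminal values V(4,·): V(4,0)=25.0000, V(4,1)=25.0000, V(4,2)=25.0000, V(4,3)=25.0000, V(4,4)=0.0000
(3,0): S=12.0305. Δ = (V_up−V_dn)/(S_up−S_dn) = (25.0000−25.0000)/(14.5569−8.0604) = 0.0000. V = [p*·25.0000 + (1−p*)·25.0000]/1.18 = 21.1864. B = V − Δ·S = 21.1864.
(3,1): S=21.7268. Δ = (V_up−V_dn)/(S_up−S_dn) = (25.0000−25.0000)/(26.2894−14.5569) = 0.0000. V = [p*·25.0000 + (1−p*)·25.0000]/1.18 = 21.1864. B = V − Δ·S = 21.1864.
(3,2): S=39.2379. Δ = (V_up−V_dn)/(S_up−S_dn) = (25.0000−25.0000)/(47.4778−26.2894) = 0.0000. V = [p*·25.0000 + (1−p*)·25.0000]/1.18 = 21.1864. B = V − Δ·S = 21.1864.
(3,3): S=70.8624. Δ = (V_up−V_dn)/(S_up−S_dn) = (0.0000−25.0000)/(85.7436−47.4778) = -0.6533. V = [p*·0.0000 + (1−p*)·25.0000]/1.18 = 1.1770. B = V − Δ·S = 47.4733.
(2,0): S=17.9560. Δ = (V_up−V_dn)/(S_up−S_dn) = (21.1864−21.1864)/(21.7268−12.0305) = 0.0000. V = [p*·21.1864 + (1−p*)·21.1864]/1.18 = 17.9546. B = V − Δ·S = 17.9546.
(2,1): S=32.4280. Δ = (V_up−V_dn)/(S_up−S_dn) = (21.1864−21.1864)/(39.2379−21.7268) = 0.0000. V = [p*·21.1864 + (1−p*)·21.1864]/1.18 = 17.9546. B = V − Δ·S = 17.9546.
(2,2): S=58.5640. Δ = (V_up−V_dn)/(S_up−S_dn) = (1.1770−21.1864)/(70.8624−39.2379) = -0.6327. V = [p*·1.1770 + (1−p*)·21.1864]/1.18 = 1.9395. B = V − Δ·S = 38.9940.
(1,0): S=26.8000. Δ = (V_up−V_dn)/(S_up−S_dn) = (17.9546−17.9546)/(32.4280−17.9560) = 0.0000. V = [p*·17.9546 + (1−p*)·17.9546]/1.18 = 15.2158. B = V − Δ·S = 15.2158.
(1,1): S=48.4000. Δ = (V_up−V_dn)/(S_up−S_dn) = (1.9395−17.9546)/(58.5640−32.4280) = -0.6128. V = [p*·1.9395 + (1−p*)·17.9546]/1.18 = 2.3977. B = V − Δ·S = 32.0552.
(0,0): S=40.0000. Δ = (V_up−V_dn)/(S_up−S_dn) = (2.3977−15.2158)/(48.4000−26.8000) = -0.5934. V = [p*·2.3977 + (1−p*)·15.2158]/1.18 = 2.6354. B = V − Δ·S = 26.3726.
Self-financing check: at every node Δ·S+B equals the discounted successor values.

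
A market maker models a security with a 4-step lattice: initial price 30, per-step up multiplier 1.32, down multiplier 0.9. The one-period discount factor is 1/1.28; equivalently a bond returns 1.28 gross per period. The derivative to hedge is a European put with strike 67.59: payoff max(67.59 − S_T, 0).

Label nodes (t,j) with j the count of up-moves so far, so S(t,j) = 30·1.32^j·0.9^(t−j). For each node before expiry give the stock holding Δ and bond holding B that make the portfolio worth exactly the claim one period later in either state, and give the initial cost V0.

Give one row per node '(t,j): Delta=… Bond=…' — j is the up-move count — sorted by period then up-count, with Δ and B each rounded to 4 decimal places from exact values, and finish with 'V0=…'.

(0,0): Delta=-0.3416 Bond=11.2920
(1,0): Delta=-1.0000 Bond=32.2294
(1,1): Delta=-0.2944 Bond=12.5826
(2,0): Delta=-1.0000 Bond=41.2537
(2,1): Delta=-1.0000 Bond=41.2537
(2,2): Delta=-0.2437 Bond=13.4586
(3,0): Delta=-1.0000 Bond=52.8047
(3,1): Delta=-1.0000 Bond=52.8047
(3,2): Delta=-1.0000 Bond=52.8047
(3,3): Delta=-0.1895 Bond=13.4820
V0=1.0427

The replicating-portfolio and risk-neutral prices coincide; use p* = (1.28−0.9)/(1.32−0.9) = 0.9048 for the latter.
Terminal values V(4,·): V(4,0)=47.9070, V(4,1)=38.7216, V(4,2)=25.2497, V(4,3)=5.4909, V(4,4)=0.0000
  t=3,j=0: stock 21.8700 → up 28.8684 (V=38.7216), down 19.6830 (V=47.9070). Price 30.9347; hedge Δ=-1.0000, bond B=52.8047.
  t=3,j=1: stock 32.0760 → up 42.3403 (V=25.2497), down 28.8684 (V=38.7216). Price 20.7287; hedge Δ=-1.0000, bond B=52.8047.
  t=3,j=2: stock 47.0448 → up 62.0991 (V=5.4909), down 42.3403 (V=25.2497). Price 5.7599; hedge Δ=-1.0000, bond B=52.8047.
  t=3,j=3: stock 68.9990 → up 91.0787 (V=0.0000), down 62.0991 (V=5.4909). Price 0.4085; hedge Δ=-0.1895, bond B=13.4820.
  t=2,j=0: stock 24.3000 → up 32.0760 (V=20.7287), down 21.8700 (V=30.9347). Price 16.9537; hedge Δ=-1.0000, bond B=41.2537.
  t=2,j=1: stock 35.6400 → up 47.0448 (V=5.7599), down 32.0760 (V=20.7287). Price 5.6137; hedge Δ=-1.0000, bond B=41.2537.
  t=2,j=2: stock 52.2720 → up 68.9990 (V=0.4085), down 47.0448 (V=5.7599). Price 0.7173; hedge Δ=-0.2437, bond B=13.4586.
  t=1,j=0: stock 27.0000 → up 35.6400 (V=5.6137), down 24.3000 (V=16.9537). Price 5.2294; hedge Δ=-1.0000, bond B=32.2294.
  t=1,j=1: stock 39.6000 → up 52.2720 (V=0.7173), down 35.6400 (V=5.6137). Price 0.9247; hedge Δ=-0.2944, bond B=12.5826.
  t=0,j=0: stock 30.0000 → up 39.6000 (V=0.9247), down 27.0000 (V=5.2294). Price 1.0427; hedge Δ=-0.3416, bond B=11.2920.
Check: Δ(0,0)·S0 + B(0,0) = 1.0427 = V0.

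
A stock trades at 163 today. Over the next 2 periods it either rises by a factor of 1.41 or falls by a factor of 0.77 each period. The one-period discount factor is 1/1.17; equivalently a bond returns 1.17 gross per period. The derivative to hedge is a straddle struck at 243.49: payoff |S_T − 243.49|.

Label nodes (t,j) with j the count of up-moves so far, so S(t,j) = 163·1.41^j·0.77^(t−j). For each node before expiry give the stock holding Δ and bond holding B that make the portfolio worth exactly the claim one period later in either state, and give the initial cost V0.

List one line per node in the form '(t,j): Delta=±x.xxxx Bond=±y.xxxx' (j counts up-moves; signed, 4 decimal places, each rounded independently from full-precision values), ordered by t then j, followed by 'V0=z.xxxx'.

(0,0): Delta=-0.1749 Bond=89.3563
(1,0): Delta=-1.0000 Bond=208.1111
(1,1): Delta=0.0955 Bond=42.4083
V0=60.8553

Under the risk-neutral measure, an up-move has probability p* = (R−d)/(u−d) = 0.6250 and values discount at R = 1.17.
Payoff layer (t=2): V(2,0)=146.8473, V(2,1)=66.5209, V(2,2)=80.5703
  t=1,j=0: stock 125.5100 → up 176.9691 (V=66.5209), down 96.6427 (V=146.8473). Price 82.6011; hedge Δ=-1.0000, bond B=208.1111.
  t=1,j=1: stock 229.8300 → up 324.0603 (V=80.5703), down 176.9691 (V=66.5209). Price 64.3605; hedge Δ=0.0955, bond B=42.4083.
  t=0,j=0: stock 163.0000 → up 229.8300 (V=64.3605), down 125.5100 (V=82.6011). Price 60.8553; hedge Δ=-0.1749, bond B=89.3563.
Root portfolio cost Δ·163+B reproduces V0=60.8553.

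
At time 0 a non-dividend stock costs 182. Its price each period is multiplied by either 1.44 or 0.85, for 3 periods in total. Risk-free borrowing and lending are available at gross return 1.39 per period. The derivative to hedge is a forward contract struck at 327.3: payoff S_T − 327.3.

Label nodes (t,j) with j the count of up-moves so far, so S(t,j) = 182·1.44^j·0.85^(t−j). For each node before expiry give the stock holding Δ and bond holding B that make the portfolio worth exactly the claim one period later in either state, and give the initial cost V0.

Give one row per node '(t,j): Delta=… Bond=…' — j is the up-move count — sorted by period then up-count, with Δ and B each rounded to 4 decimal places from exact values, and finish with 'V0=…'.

Risk-neutral probability p* = (R−d)/(u−d) = (1.39−0.85)/(1.44−0.85) = 0.9153.
Terminal payoffs: V(3,0)=-215.5293, V(3,1)=-137.9472, V(3,2)=-6.5141, V(3,3)=216.1491
  t=2,j=0: stock 131.4950 → up 189.3528 (V=-137.9472), down 111.7707 (V=-215.5293). Price -103.9726; hedge Δ=1.0000, bond B=-235.4676.
  t=2,j=1: stock 222.7680 → up 320.7859 (V=-6.5141), down 189.3528 (V=-137.9472). Price -12.6996; hedge Δ=1.0000, bond B=-235.4676.
  t=2,j=2: stock 377.3952 → up 543.4491 (V=216.1491), down 320.7859 (V=-6.5141). Price 141.9276; hedge Δ=1.0000, bond B=-235.4676.
  t=1,j=0: stock 154.7000 → up 222.7680 (V=-12.6996), down 131.4950 (V=-103.9726). Price -14.7012; hedge Δ=1.0000, bond B=-169.4012.
  t=1,j=1: stock 262.0800 → up 377.3952 (V=141.9276), down 222.7680 (V=-12.6996). Price 92.6788; hedge Δ=1.0000, bond B=-169.4012.
  t=0,j=0: stock 182.0000 → up 262.0800 (V=92.6788), down 154.7000 (V=-14.7012). Price 60.1287; hedge Δ=1.0000, bond B=-121.8713.
The time-0 hedge costs 60.1287, which is the no-arbitrage price.

(0,0): Delta=1.0000 Bond=-121.8713
(1,0): Delta=1.0000 Bond=-169.4012
(1,1): Delta=1.0000 Bond=-169.4012
(2,0): Delta=1.0000 Bond=-235.4676
(2,1): Delta=1.0000 Bond=-235.4676
(2,2): Delta=1.0000 Bond=-235.4676
V0=60.1287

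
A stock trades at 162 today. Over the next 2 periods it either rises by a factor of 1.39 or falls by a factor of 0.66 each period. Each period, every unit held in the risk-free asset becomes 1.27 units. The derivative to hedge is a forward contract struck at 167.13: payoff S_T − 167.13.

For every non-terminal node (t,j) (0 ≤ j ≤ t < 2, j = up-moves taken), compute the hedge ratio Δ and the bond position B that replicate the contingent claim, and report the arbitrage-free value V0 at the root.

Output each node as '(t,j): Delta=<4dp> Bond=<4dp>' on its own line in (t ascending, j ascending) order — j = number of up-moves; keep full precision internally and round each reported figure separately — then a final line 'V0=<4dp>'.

Since d<R<u, set p* = (R−d)/(u−d) = 0.8356; price each node as the discounted p*-expectation of its children.
Payoff layer (t=2): V(2,0)=-96.5628, V(2,1)=-18.5112, V(2,2)=145.8702
(1,0): S=106.9200. Δ = (V_up−V_dn)/(S_up−S_dn) = (-18.5112−-96.5628)/(148.6188−70.5672) = 1.0000. V = [p*·-18.5112 + (1−p*)·-96.5628]/1.27 = -24.6784. B = V − Δ·S = -131.5984.
(1,1): S=225.1800. Δ = (V_up−V_dn)/(S_up−S_dn) = (145.8702−-18.5112)/(313.0002−148.6188) = 1.0000. V = [p*·145.8702 + (1−p*)·-18.5112]/1.27 = 93.5816. B = V − Δ·S = -131.5984.
(0,0): S=162.0000. Δ = (V_up−V_dn)/(S_up−S_dn) = (93.5816−-24.6784)/(225.1800−106.9200) = 1.0000. V = [p*·93.5816 + (1−p*)·-24.6784]/1.27 = 58.3792. B = V − Δ·S = -103.6208.
The time-0 hedge costs 58.3792, which is the no-arbitrage price.

(0,0): Delta=1.0000 Bond=-103.6208
(1,0): Delta=1.0000 Bond=-131.5984
(1,1): Delta=1.0000 Bond=-131.5984
V0=58.3792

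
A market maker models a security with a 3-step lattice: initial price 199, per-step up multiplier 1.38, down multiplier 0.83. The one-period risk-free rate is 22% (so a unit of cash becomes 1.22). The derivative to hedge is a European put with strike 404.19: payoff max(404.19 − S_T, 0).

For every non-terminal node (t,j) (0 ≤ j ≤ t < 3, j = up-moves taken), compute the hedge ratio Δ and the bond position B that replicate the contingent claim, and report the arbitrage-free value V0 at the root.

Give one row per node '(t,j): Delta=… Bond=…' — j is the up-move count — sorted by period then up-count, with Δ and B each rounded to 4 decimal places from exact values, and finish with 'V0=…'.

No-arbitrage ⇒ martingale measure with p* = (R−d)/(u−d) = 0.7091.
Terminal values V(3,·): V(3,0)=290.4044, V(3,1)=215.0043, V(3,2)=89.6403, V(3,3)=0.0000
Node (2,0) S=137.0911: V=(p*·215.0043+(1−p*)·290.4044)/1.22=194.2122; Δ=(215.0043−290.4044)/(189.1857−113.7856)=-1.0000; B=V−Δ·S=331.3033
Node (2,1) S=227.9346: V=(p*·89.6403+(1−p*)·215.0043)/1.22=103.3687; Δ=(89.6403−215.0043)/(314.5497−189.1857)=-1.0000; B=V−Δ·S=331.3033
Node (2,2) S=378.9756: V=(p*·0.0000+(1−p*)·89.6403)/1.22=21.3747; Δ=(0.0000−89.6403)/(522.9863−314.5497)=-0.4301; B=V−Δ·S=184.3570
Node (1,0) S=165.1700: V=(p*·103.3687+(1−p*)·194.2122)/1.22=106.3901; Δ=(103.3687−194.2122)/(227.9346−137.0911)=-1.0000; B=V−Δ·S=271.5601
Node (1,1) S=274.6200: V=(p*·21.3747+(1−p*)·103.3687)/1.22=37.0717; Δ=(21.3747−103.3687)/(378.9756−227.9346)=-0.5429; B=V−Δ·S=186.1516
Node (0,0) S=199.0000: V=(p*·37.0717+(1−p*)·106.3901)/1.22=46.9156; Δ=(37.0717−106.3901)/(274.6200−165.1700)=-0.6333; B=V−Δ·S=172.9490
Self-financing check: at every node Δ·S+B equals the discounted successor values.

(0,0): Delta=-0.6333 Bond=172.9490
(1,0): Delta=-1.0000 Bond=271.5601
(1,1): Delta=-0.5429 Bond=186.1516
(2,0): Delta=-1.0000 Bond=331.3033
(2,1): Delta=-1.0000 Bond=331.3033
(2,2): Delta=-0.4301 Bond=184.3570
V0=46.9156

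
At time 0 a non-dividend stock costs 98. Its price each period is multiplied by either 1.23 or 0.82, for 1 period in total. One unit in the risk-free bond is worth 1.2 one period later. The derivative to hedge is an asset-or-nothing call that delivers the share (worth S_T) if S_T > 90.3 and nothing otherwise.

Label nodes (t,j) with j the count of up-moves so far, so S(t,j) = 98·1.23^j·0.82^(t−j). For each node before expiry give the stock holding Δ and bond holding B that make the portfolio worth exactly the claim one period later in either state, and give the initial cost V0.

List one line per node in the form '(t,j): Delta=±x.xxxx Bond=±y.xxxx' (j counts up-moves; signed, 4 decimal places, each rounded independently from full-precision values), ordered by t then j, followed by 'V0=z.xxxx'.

(0,0): Delta=3.0000 Bond=-200.9000
V0=93.1000

No-arbitrage ⇒ martingale measure with p* = (R−d)/(u−d) = 0.9268.
Terminal values V(1,·): V(1,0)=0.0000, V(1,1)=120.5400
(0,0): S=98.0000. Δ = (V_up−V_dn)/(S_up−S_dn) = (120.5400−0.0000)/(120.5400−80.3600) = 3.0000. V = [p*·120.5400 + (1−p*)·0.0000]/1.2 = 93.1000. B = V − Δ·S = -200.9000.
Each (Δ,B) replicates both successor values, so the strategy is self-financing and V0 is arbitrage-free.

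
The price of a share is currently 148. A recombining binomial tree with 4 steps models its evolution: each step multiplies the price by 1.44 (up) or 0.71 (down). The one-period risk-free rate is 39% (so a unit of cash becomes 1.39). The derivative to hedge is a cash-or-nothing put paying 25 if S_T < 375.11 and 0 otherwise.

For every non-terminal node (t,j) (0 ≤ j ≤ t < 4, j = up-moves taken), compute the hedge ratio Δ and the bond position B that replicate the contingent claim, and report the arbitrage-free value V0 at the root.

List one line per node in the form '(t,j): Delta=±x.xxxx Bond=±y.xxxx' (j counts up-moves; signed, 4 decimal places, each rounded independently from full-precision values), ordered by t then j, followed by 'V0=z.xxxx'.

(0,0): Delta=-0.0696 Bond=11.9617
(1,0): Delta=0.0000 Bond=9.3088
(1,1): Delta=-0.0722 Bond=17.1649
(2,0): Delta=0.0000 Bond=12.9393
(2,1): Delta=0.0000 Bond=12.9393
(2,2): Delta=-0.0748 Bond=24.6621
(3,0): Delta=0.0000 Bond=17.9856
(3,1): Delta=0.0000 Bond=17.9856
(3,2): Delta=0.0000 Bond=17.9856
(3,3): Delta=-0.0775 Bond=35.4785
V0=1.6548

No-arbitrage ⇒ martingale measure with p* = (R−d)/(u−d) = 0.9315.
Terminal values V(4,·): V(4,0)=25.0000, V(4,1)=25.0000, V(4,2)=25.0000, V(4,3)=25.0000, V(4,4)=0.0000
(3,0): S=52.9708. Δ = (V_up−V_dn)/(S_up−S_dn) = (25.0000−25.0000)/(76.2780−37.6093) = 0.0000. V = [p*·25.0000 + (1−p*)·25.0000]/1.39 = 17.9856. B = V − Δ·S = 17.9856.
(3,1): S=107.4338. Δ = (V_up−V_dn)/(S_up−S_dn) = (25.0000−25.0000)/(154.7047−76.2780) = 0.0000. V = [p*·25.0000 + (1−p*)·25.0000]/1.39 = 17.9856. B = V − Δ·S = 17.9856.
(3,2): S=217.8939. Δ = (V_up−V_dn)/(S_up−S_dn) = (25.0000−25.0000)/(313.7672−154.7047) = 0.0000. V = [p*·25.0000 + (1−p*)·25.0000]/1.39 = 17.9856. B = V − Δ·S = 17.9856.
(3,3): S=441.9256. Δ = (V_up−V_dn)/(S_up−S_dn) = (0.0000−25.0000)/(636.3729−313.7672) = -0.0775. V = [p*·0.0000 + (1−p*)·25.0000]/1.39 = 1.2319. B = V − Δ·S = 35.4785.
(2,0): S=74.6068. Δ = (V_up−V_dn)/(S_up−S_dn) = (17.9856−17.9856)/(107.4338−52.9708) = 0.0000. V = [p*·17.9856 + (1−p*)·17.9856]/1.39 = 12.9393. B = V − Δ·S = 12.9393.
(2,1): S=151.3152. Δ = (V_up−V_dn)/(S_up−S_dn) = (17.9856−17.9856)/(217.8939−107.4338) = 0.0000. V = [p*·17.9856 + (1−p*)·17.9856]/1.39 = 12.9393. B = V − Δ·S = 12.9393.
(2,2): S=306.8928. Δ = (V_up−V_dn)/(S_up−S_dn) = (1.2319−17.9856)/(441.9256−217.8939) = -0.0748. V = [p*·1.2319 + (1−p*)·17.9856]/1.39 = 1.7118. B = V − Δ·S = 24.6621.
(1,0): S=105.0800. Δ = (V_up−V_dn)/(S_up−S_dn) = (12.9393−12.9393)/(151.3152−74.6068) = 0.0000. V = [p*·12.9393 + (1−p*)·12.9393]/1.39 = 9.3088. B = V − Δ·S = 9.3088.
(1,1): S=213.1200. Δ = (V_up−V_dn)/(S_up−S_dn) = (1.7118−12.9393)/(306.8928−151.3152) = -0.0722. V = [p*·1.7118 + (1−p*)·12.9393]/1.39 = 1.7848. B = V − Δ·S = 17.1649.
(0,0): S=148.0000. Δ = (V_up−V_dn)/(S_up−S_dn) = (1.7848−9.3088)/(213.1200−105.0800) = -0.0696. V = [p*·1.7848 + (1−p*)·9.3088]/1.39 = 1.6548. B = V − Δ·S = 11.9617.
The time-0 hedge costs 1.6548, which is the no-arbitrage price.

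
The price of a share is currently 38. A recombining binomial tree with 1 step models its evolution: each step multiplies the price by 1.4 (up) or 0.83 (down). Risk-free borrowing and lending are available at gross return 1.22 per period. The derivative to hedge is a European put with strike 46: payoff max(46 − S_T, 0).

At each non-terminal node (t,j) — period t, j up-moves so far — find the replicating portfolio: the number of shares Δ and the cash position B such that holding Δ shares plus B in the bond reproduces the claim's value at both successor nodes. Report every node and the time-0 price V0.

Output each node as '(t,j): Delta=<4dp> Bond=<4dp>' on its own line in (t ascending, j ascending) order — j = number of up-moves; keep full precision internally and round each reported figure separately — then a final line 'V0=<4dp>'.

No-arbitrage ⇒ martingale measure with p* = (R−d)/(u−d) = 0.6842.
Terminal values V(1,·): V(1,0)=14.4600, V(1,1)=0.0000
(0,0): S=38.0000. Δ = (V_up−V_dn)/(S_up−S_dn) = (0.0000−14.4600)/(53.2000−31.5400) = -0.6676. V = [p*·0.0000 + (1−p*)·14.4600]/1.22 = 3.7429. B = V − Δ·S = 29.1113.
The time-0 hedge costs 3.7429, which is the no-arbitrage price.

(0,0): Delta=-0.6676 Bond=29.1113
V0=3.7429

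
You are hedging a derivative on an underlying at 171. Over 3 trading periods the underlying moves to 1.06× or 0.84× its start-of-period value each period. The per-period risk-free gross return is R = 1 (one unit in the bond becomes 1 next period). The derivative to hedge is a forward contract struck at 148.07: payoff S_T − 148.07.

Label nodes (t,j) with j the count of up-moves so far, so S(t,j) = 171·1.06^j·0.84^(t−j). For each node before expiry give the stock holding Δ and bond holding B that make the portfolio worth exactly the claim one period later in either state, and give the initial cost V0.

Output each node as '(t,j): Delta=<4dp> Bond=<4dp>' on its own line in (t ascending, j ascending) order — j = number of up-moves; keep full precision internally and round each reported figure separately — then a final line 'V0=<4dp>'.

The replicating-portfolio and risk-neutral prices coincide; use p* = (1−0.84)/(1.06−0.84) = 0.7273 for the latter.
Payoff layer (t=3): V(3,0)=-46.7176, V(3,1)=-20.1729, V(3,2)=13.3239, V(3,3)=55.5937
(2,0): S=120.6576. Δ = (V_up−V_dn)/(S_up−S_dn) = (-20.1729−-46.7176)/(127.8971−101.3524) = 1.0000. V = [p*·-20.1729 + (1−p*)·-46.7176]/1 = -27.4124. B = V − Δ·S = -148.0700.
(2,1): S=152.2584. Δ = (V_up−V_dn)/(S_up−S_dn) = (13.3239−-20.1729)/(161.3939−127.8971) = 1.0000. V = [p*·13.3239 + (1−p*)·-20.1729]/1 = 4.1884. B = V − Δ·S = -148.0700.
(2,2): S=192.1356. Δ = (V_up−V_dn)/(S_up−S_dn) = (55.5937−13.3239)/(203.6637−161.3939) = 1.0000. V = [p*·55.5937 + (1−p*)·13.3239]/1 = 44.0656. B = V − Δ·S = -148.0700.
(1,0): S=143.6400. Δ = (V_up−V_dn)/(S_up−S_dn) = (4.1884−-27.4124)/(152.2584−120.6576) = 1.0000. V = [p*·4.1884 + (1−p*)·-27.4124]/1 = -4.4300. B = V − Δ·S = -148.0700.
(1,1): S=181.2600. Δ = (V_up−V_dn)/(S_up−S_dn) = (44.0656−4.1884)/(192.1356−152.2584) = 1.0000. V = [p*·44.0656 + (1−p*)·4.1884]/1 = 33.1900. B = V − Δ·S = -148.0700.
(0,0): S=171.0000. Δ = (V_up−V_dn)/(S_up−S_dn) = (33.1900−-4.4300)/(181.2600−143.6400) = 1.0000. V = [p*·33.1900 + (1−p*)·-4.4300]/1 = 22.9300. B = V − Δ·S = -148.0700.
The time-0 hedge costs 22.9300, which is the no-arbitrage price.

(0,0): Delta=1.0000 Bond=-148.0700
(1,0): Delta=1.0000 Bond=-148.0700
(1,1): Delta=1.0000 Bond=-148.0700
(2,0): Delta=1.0000 Bond=-148.0700
(2,1): Delta=1.0000 Bond=-148.0700
(2,2): Delta=1.0000 Bond=-148.0700
V0=22.9300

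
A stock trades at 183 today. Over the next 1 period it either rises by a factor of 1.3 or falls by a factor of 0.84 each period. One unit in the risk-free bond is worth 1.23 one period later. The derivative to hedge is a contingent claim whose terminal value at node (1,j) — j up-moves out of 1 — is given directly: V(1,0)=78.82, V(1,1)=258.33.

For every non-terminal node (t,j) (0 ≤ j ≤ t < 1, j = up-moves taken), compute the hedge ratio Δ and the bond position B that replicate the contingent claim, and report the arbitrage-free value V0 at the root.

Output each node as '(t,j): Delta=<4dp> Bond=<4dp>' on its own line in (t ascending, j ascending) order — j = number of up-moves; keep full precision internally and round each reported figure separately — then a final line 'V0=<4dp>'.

(0,0): Delta=2.1325 Bond=-202.4235
V0=187.8157

Since d<R<u, set p* = (R−d)/(u−d) = 0.8478; price each node as the discounted p*-expectation of its children.
Payoff layer (t=1): V(1,0)=78.8200, V(1,1)=258.3300
(0,0): S=183.0000. Δ = (V_up−V_dn)/(S_up−S_dn) = (258.3300−78.8200)/(237.9000−153.7200) = 2.1325. V = [p*·258.3300 + (1−p*)·78.8200]/1.23 = 187.8157. B = V − Δ·S = -202.4235.
Root portfolio cost Δ·183+B reproduces V0=187.8157.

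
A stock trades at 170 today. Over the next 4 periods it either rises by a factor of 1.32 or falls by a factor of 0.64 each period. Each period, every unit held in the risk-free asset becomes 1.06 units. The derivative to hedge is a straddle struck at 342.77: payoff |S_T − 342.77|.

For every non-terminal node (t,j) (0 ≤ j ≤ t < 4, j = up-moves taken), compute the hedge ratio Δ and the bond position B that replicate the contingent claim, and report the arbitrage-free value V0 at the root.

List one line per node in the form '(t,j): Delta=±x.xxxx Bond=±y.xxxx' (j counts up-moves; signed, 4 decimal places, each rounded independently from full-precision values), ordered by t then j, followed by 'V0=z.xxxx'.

No-arbitrage ⇒ martingale measure with p* = (R−d)/(u−d) = 0.6176.
Terminal values V(4,·): V(4,0)=314.2487, V(4,1)=283.9449, V(4,2)=221.4432, V(4,3)=92.5335, V(4,4)=173.3428
(3,0): S=44.5645. Δ = (V_up−V_dn)/(S_up−S_dn) = (283.9449−314.2487)/(58.8251−28.5213) = -1.0000. V = [p*·283.9449 + (1−p*)·314.2487]/1.06 = 278.8034. B = V − Δ·S = 323.3679.
(3,1): S=91.9142. Δ = (V_up−V_dn)/(S_up−S_dn) = (221.4432−283.9449)/(121.3268−58.8251) = -1.0000. V = [p*·221.4432 + (1−p*)·283.9449]/1.06 = 231.4537. B = V − Δ·S = 323.3679.
(3,2): S=189.5731. Δ = (V_up−V_dn)/(S_up−S_dn) = (92.5335−221.4432)/(250.2365−121.3268) = -1.0000. V = [p*·92.5335 + (1−p*)·221.4432]/1.06 = 133.7948. B = V − Δ·S = 323.3679.
(3,3): S=390.9946. Δ = (V_up−V_dn)/(S_up−S_dn) = (173.3428−92.5335)/(516.1128−250.2365) = 0.3039. V = [p*·173.3428 + (1−p*)·92.5335]/1.06 = 134.3822. B = V − Δ·S = 15.5449.
(2,0): S=69.6320. Δ = (V_up−V_dn)/(S_up−S_dn) = (231.4537−278.8034)/(91.9142−44.5645) = -1.0000. V = [p*·231.4537 + (1−p*)·278.8034]/1.06 = 235.4321. B = V − Δ·S = 305.0641.
(2,1): S=143.6160. Δ = (V_up−V_dn)/(S_up−S_dn) = (133.7948−231.4537)/(189.5731−91.9142) = -1.0000. V = [p*·133.7948 + (1−p*)·231.4537]/1.06 = 161.4481. B = V − Δ·S = 305.0641.
(2,2): S=296.2080. Δ = (V_up−V_dn)/(S_up−S_dn) = (134.3822−133.7948)/(390.9946−189.5731) = 0.0029. V = [p*·134.3822 + (1−p*)·133.7948]/1.06 = 126.5638. B = V − Δ·S = 125.7000.
(1,0): S=108.8000. Δ = (V_up−V_dn)/(S_up−S_dn) = (161.4481−235.4321)/(143.6160−69.6320) = -1.0000. V = [p*·161.4481 + (1−p*)·235.4321]/1.06 = 178.9963. B = V − Δ·S = 287.7963.
(1,1): S=224.4000. Δ = (V_up−V_dn)/(S_up−S_dn) = (126.5638−161.4481)/(296.2080−143.6160) = -0.2286. V = [p*·126.5638 + (1−p*)·161.4481]/1.06 = 131.9829. B = V − Δ·S = 183.2834.
(0,0): S=170.0000. Δ = (V_up−V_dn)/(S_up−S_dn) = (131.9829−178.9963)/(224.4000−108.8000) = -0.4067. V = [p*·131.9829 + (1−p*)·178.9963]/1.06 = 141.4704. B = V − Δ·S = 210.6077.
Root portfolio cost Δ·170+B reproduces V0=141.4704.

(0,0): Delta=-0.4067 Bond=210.6077
(1,0): Delta=-1.0000 Bond=287.7963
(1,1): Delta=-0.2286 Bond=183.2834
(2,0): Delta=-1.0000 Bond=305.0641
(2,1): Delta=-1.0000 Bond=305.0641
(2,2): Delta=0.0029 Bond=125.7000
(3,0): Delta=-1.0000 Bond=323.3679
(3,1): Delta=-1.0000 Bond=323.3679
(3,2): Delta=-1.0000 Bond=323.3679
(3,3): Delta=0.3039 Bond=15.5449
V0=141.4704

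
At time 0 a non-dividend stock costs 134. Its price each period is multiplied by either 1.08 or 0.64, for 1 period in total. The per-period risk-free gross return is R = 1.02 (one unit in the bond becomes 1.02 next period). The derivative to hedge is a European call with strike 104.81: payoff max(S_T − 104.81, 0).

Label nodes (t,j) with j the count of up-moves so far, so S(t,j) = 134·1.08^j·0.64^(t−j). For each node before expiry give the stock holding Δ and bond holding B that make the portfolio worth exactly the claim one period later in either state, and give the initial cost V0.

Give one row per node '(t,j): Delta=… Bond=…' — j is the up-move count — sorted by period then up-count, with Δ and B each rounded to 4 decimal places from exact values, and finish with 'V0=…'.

(0,0): Delta=0.6769 Bond=-56.9127
V0=33.7919

Since d<R<u, set p* = (R−d)/(u−d) = 0.8636; price each node as the discounted p*-expectation of its children.
Terminal values V(1,·): V(1,0)=0.0000, V(1,1)=39.9100
Node (0,0) S=134.0000: V=(p*·39.9100+(1−p*)·0.0000)/1.02=33.7919; Δ=(39.9100−0.0000)/(144.7200−85.7600)=0.6769; B=V−Δ·S=-56.9127
Self-financing check: at every node Δ·S+B equals the discounted successor values.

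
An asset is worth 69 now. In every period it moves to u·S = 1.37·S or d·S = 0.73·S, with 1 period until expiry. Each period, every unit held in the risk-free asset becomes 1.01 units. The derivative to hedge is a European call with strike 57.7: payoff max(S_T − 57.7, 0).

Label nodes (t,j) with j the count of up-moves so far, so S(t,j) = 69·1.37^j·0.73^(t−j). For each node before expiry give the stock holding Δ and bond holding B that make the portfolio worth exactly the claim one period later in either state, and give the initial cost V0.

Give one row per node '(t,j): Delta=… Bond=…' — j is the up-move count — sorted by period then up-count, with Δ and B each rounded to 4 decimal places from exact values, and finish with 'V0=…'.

Under the risk-neutral measure, an up-move has probability p* = (R−d)/(u−d) = 0.4375 and values discount at R = 1.01.
Terminal payoffs: V(1,0)=0.0000, V(1,1)=36.8300
(0,0): S=69.0000. Δ = (V_up−V_dn)/(S_up−S_dn) = (36.8300−0.0000)/(94.5300−50.3700) = 0.8340. V = [p*·36.8300 + (1−p*)·0.0000]/1.01 = 15.9536. B = V − Δ·S = -41.5933.
Each (Δ,B) replicates both successor values, so the strategy is self-financing and V0 is arbitrage-free.

(0,0): Delta=0.8340 Bond=-41.5933
V0=15.9536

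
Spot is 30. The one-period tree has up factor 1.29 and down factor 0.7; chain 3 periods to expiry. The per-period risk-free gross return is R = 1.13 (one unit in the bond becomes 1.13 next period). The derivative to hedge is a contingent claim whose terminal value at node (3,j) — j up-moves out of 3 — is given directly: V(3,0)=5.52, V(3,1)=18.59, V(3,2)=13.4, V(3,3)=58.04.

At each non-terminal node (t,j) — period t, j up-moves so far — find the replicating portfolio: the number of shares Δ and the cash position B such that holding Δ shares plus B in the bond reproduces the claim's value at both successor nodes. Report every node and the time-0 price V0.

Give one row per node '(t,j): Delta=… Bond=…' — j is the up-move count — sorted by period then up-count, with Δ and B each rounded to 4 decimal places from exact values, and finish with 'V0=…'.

The replicating-portfolio and risk-neutral prices coincide; use p* = (1.13−0.7)/(1.29−0.7) = 0.7288 for the latter.
At expiry t=3: V(3,0)=5.5200, V(3,1)=18.5900, V(3,2)=13.4000, V(3,3)=58.0400
(2,0): S=14.7000. Δ = (V_up−V_dn)/(S_up−S_dn) = (18.5900−5.5200)/(18.9630−10.2900) = 1.5070. V = [p*·18.5900 + (1−p*)·5.5200]/1.13 = 13.3147. B = V − Δ·S = -8.8379.
(2,1): S=27.0900. Δ = (V_up−V_dn)/(S_up−S_dn) = (13.4000−18.5900)/(34.9461−18.9630) = -0.3247. V = [p*·13.4000 + (1−p*)·18.5900]/1.13 = 13.1039. B = V − Δ·S = 21.9006.
(2,2): S=49.9230. Δ = (V_up−V_dn)/(S_up−S_dn) = (58.0400−13.4000)/(64.4007−34.9461) = 1.5156. V = [p*·58.0400 + (1−p*)·13.4000]/1.13 = 40.6498. B = V − Δ·S = -35.0112.
(1,0): S=21.0000. Δ = (V_up−V_dn)/(S_up−S_dn) = (13.1039−13.3147)/(27.0900−14.7000) = -0.0170. V = [p*·13.1039 + (1−p*)·13.3147]/1.13 = 11.6470. B = V − Δ·S = 12.0042.
(1,1): S=38.7000. Δ = (V_up−V_dn)/(S_up−S_dn) = (40.6498−13.1039)/(49.9230−27.0900) = 1.2064. V = [p*·40.6498 + (1−p*)·13.1039]/1.13 = 29.3626. B = V − Δ·S = -17.3253.
(0,0): S=30.0000. Δ = (V_up−V_dn)/(S_up−S_dn) = (29.3626−11.6470)/(38.7000−21.0000) = 1.0009. V = [p*·29.3626 + (1−p*)·11.6470]/1.13 = 21.7331. B = V − Δ·S = -8.2934.
Self-financing check: at every node Δ·S+B equals the discounted successor values.

(0,0): Delta=1.0009 Bond=-8.2934
(1,0): Delta=-0.0170 Bond=12.0042
(1,1): Delta=1.2064 Bond=-17.3253
(2,0): Delta=1.5070 Bond=-8.8379
(2,1): Delta=-0.3247 Bond=21.9006
(2,2): Delta=1.5156 Bond=-35.0112
V0=21.7331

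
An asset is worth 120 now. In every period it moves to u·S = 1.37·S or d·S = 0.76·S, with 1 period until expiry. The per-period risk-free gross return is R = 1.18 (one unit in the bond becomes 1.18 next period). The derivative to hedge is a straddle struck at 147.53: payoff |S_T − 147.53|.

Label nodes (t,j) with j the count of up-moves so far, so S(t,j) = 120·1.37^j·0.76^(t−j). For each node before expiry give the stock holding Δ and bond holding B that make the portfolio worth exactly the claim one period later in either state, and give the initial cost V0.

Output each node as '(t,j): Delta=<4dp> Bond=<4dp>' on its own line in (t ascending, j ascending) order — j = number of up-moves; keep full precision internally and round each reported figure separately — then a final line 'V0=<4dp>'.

The replicating-portfolio and risk-neutral prices coincide; use p* = (1.18−0.76)/(1.37−0.76) = 0.6885 for the latter.
Terminal payoffs: V(1,0)=56.3300, V(1,1)=16.8700
Node (0,0) S=120.0000: V=(p*·16.8700+(1−p*)·56.3300)/1.18=24.7126; Δ=(16.8700−56.3300)/(164.4000−91.2000)=-0.5391; B=V−Δ·S=89.4011
Root portfolio cost Δ·120+B reproduces V0=24.7126.

(0,0): Delta=-0.5391 Bond=89.4011
V0=24.7126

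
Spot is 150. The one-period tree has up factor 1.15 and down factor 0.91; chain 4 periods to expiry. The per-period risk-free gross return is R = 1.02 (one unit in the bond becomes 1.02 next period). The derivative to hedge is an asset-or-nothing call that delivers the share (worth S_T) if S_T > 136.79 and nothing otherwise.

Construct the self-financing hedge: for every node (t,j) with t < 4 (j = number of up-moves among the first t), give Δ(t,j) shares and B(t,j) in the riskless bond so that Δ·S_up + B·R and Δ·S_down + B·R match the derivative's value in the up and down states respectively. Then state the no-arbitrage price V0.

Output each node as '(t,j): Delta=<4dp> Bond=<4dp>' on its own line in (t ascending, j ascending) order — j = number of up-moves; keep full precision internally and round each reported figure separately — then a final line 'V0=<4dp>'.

Risk-neutral probability p* = (R−d)/(u−d) = (1.02−0.91)/(1.15−0.91) = 0.4583.
Terminal values V(4,·): V(4,0)=0.0000, V(4,1)=0.0000, V(4,2)=164.2743, V(4,3)=207.5994, V(4,4)=262.3509
  t=3,j=0: stock 113.0357 → up 129.9910 (V=0.0000), down 102.8624 (V=0.0000). Price 0.0000; hedge Δ=0.0000, bond B=0.0000.
  t=3,j=1: stock 142.8473 → up 164.2743 (V=164.2743), down 129.9910 (V=0.0000). Price 73.8161; hedge Δ=4.7917, bond B=-610.6603.
  t=3,j=2: stock 180.5212 → up 207.5994 (V=207.5994), down 164.2743 (V=164.2743). Price 180.5212; hedge Δ=1.0000, bond B=0.0000.
  t=3,j=3: stock 228.1312 → up 262.3509 (V=262.3509), down 207.5994 (V=207.5994). Price 228.1312; hedge Δ=1.0000, bond B=0.0000.
  t=2,j=0: stock 124.2150 → up 142.8473 (V=73.8161), down 113.0357 (V=0.0000). Price 33.1690; hedge Δ=2.4761, bond B=-274.3980.
  t=2,j=1: stock 156.9750 → up 180.5212 (V=180.5212), down 142.8473 (V=73.8161). Price 120.3163; hedge Δ=2.8323, bond B=-324.2886.
  t=2,j=2: stock 198.3750 → up 228.1312 (V=228.1312), down 180.5212 (V=180.5212). Price 198.3750; hedge Δ=1.0000, bond B=0.0000.
  t=1,j=0: stock 136.5000 → up 156.9750 (V=120.3163), down 124.2150 (V=33.1690). Price 71.6779; hedge Δ=2.6602, bond B=-291.4358.
  t=1,j=1: stock 172.5000 → up 198.3750 (V=198.3750), down 156.9750 (V=120.3163). Price 153.0325; hedge Δ=1.8855, bond B=-172.2121.
  t=0,j=0: stock 150.0000 → up 172.5000 (V=153.0325), down 136.5000 (V=71.6779). Price 106.8289; hedge Δ=2.2599, bond B=-232.1486.
Self-financing check: at every node Δ·S+B equals the discounted successor values.

(0,0): Delta=2.2599 Bond=-232.1486
(1,0): Delta=2.6602 Bond=-291.4358
(1,1): Delta=1.8855 Bond=-172.2121
(2,0): Delta=2.4761 Bond=-274.3980
(2,1): Delta=2.8323 Bond=-324.2886
(2,2): Delta=1.0000 Bond=0.0000
(3,0): Delta=0.0000 Bond=0.0000
(3,1): Delta=4.7917 Bond=-610.6603
(3,2): Delta=1.0000 Bond=0.0000
(3,3): Delta=1.0000 Bond=0.0000
V0=106.8289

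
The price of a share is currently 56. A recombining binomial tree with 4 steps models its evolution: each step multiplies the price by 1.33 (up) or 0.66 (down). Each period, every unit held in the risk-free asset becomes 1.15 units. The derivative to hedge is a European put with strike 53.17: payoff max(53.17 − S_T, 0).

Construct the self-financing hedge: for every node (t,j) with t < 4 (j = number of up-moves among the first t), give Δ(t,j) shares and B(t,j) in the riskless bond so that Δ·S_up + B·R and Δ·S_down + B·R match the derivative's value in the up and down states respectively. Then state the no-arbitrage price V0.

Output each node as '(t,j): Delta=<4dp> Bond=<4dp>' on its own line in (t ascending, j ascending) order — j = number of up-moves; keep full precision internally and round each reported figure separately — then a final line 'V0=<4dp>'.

No-arbitrage ⇒ martingale measure with p* = (R−d)/(u−d) = 0.7313.
Terminal payoffs: V(4,0)=42.5441, V(4,1)=31.7573, V(4,2)=10.0202, V(4,3)=0.0000, V(4,4)=0.0000
Node (3,0) S=16.0998: V=(p*·31.7573+(1−p*)·42.5441)/1.15=30.1350; Δ=(31.7573−42.5441)/(21.4127−10.6259)=-1.0000; B=V−Δ·S=46.2348
Node (3,1) S=32.4435: V=(p*·10.0202+(1−p*)·31.7573)/1.15=13.7913; Δ=(10.0202−31.7573)/(43.1498−21.4127)=-1.0000; B=V−Δ·S=46.2348
Node (3,2) S=65.3785: V=(p*·0.0000+(1−p*)·10.0202)/1.15=2.3409; Δ=(0.0000−10.0202)/(86.9535−43.1498)=-0.2288; B=V−Δ·S=17.2963
Node (3,3) S=131.7477: V=(p*·0.0000+(1−p*)·0.0000)/1.15=0.0000; Δ=(0.0000−0.0000)/(175.2244−86.9535)=0.0000; B=V−Δ·S=0.0000
Node (2,0) S=24.3936: V=(p*·13.7913+(1−p*)·30.1350)/1.15=15.8106; Δ=(13.7913−30.1350)/(32.4435−16.0998)=-1.0000; B=V−Δ·S=40.2042
Node (2,1) S=49.1568: V=(p*·2.3409+(1−p*)·13.7913)/1.15=4.7105; Δ=(2.3409−13.7913)/(65.3785−32.4435)=-0.3477; B=V−Δ·S=21.8007
Node (2,2) S=99.0584: V=(p*·0.0000+(1−p*)·2.3409)/1.15=0.5469; Δ=(0.0000−2.3409)/(131.7477−65.3785)=-0.0353; B=V−Δ·S=4.0407
Node (1,0) S=36.9600: V=(p*·4.7105+(1−p*)·15.8106)/1.15=6.6892; Δ=(4.7105−15.8106)/(49.1568−24.3936)=-0.4482; B=V−Δ·S=23.2565
Node (1,1) S=74.4800: V=(p*·0.5469+(1−p*)·4.7105)/1.15=1.4482; Δ=(0.5469−4.7105)/(99.0584−49.1568)=-0.0834; B=V−Δ·S=7.6626
Node (0,0) S=56.0000: V=(p*·1.4482+(1−p*)·6.6892)/1.15=2.4837; Δ=(1.4482−6.6892)/(74.4800−36.9600)=-0.1397; B=V−Δ·S=10.3061
The time-0 hedge costs 2.4837, which is the no-arbitrage price.

(0,0): Delta=-0.1397 Bond=10.3061
(1,0): Delta=-0.4482 Bond=23.2565
(1,1): Delta=-0.0834 Bond=7.6626
(2,0): Delta=-1.0000 Bond=40.2042
(2,1): Delta=-0.3477 Bond=21.8007
(2,2): Delta=-0.0353 Bond=4.0407
(3,0): Delta=-1.0000 Bond=46.2348
(3,1): Delta=-1.0000 Bond=46.2348
(3,2): Delta=-0.2288 Bond=17.2963
(3,3): Delta=0.0000 Bond=0.0000
V0=2.4837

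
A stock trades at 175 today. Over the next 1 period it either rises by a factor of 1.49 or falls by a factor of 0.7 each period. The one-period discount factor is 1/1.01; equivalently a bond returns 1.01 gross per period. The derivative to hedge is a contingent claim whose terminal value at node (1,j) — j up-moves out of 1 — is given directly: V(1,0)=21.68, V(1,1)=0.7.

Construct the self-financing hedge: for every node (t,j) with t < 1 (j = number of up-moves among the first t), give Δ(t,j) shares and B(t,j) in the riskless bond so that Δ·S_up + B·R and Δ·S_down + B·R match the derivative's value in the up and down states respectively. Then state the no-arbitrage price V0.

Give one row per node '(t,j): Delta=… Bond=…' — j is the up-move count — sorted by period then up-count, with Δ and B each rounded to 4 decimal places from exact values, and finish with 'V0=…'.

(0,0): Delta=-0.1518 Bond=39.8712
V0=13.3142

Since d<R<u, set p* = (R−d)/(u−d) = 0.3924; price each node as the discounted p*-expectation of its children.
Terminal values V(1,·): V(1,0)=21.6800, V(1,1)=0.7000
Node (0,0) S=175.0000: V=(p*·0.7000+(1−p*)·21.6800)/1.01=13.3142; Δ=(0.7000−21.6800)/(260.7500−122.5000)=-0.1518; B=V−Δ·S=39.8712
The time-0 hedge costs 13.3142, which is the no-arbitrage price.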